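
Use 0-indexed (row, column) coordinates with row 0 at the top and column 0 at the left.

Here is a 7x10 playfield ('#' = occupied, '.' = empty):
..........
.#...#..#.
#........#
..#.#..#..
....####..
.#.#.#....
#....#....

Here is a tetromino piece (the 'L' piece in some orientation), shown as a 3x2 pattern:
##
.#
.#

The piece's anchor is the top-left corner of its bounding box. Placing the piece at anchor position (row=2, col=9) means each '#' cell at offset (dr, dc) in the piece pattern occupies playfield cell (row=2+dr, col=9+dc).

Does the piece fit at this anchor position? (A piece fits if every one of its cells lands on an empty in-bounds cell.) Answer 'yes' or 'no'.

Answer: no

Derivation:
Check each piece cell at anchor (2, 9):
  offset (0,0) -> (2,9): occupied ('#') -> FAIL
  offset (0,1) -> (2,10): out of bounds -> FAIL
  offset (1,1) -> (3,10): out of bounds -> FAIL
  offset (2,1) -> (4,10): out of bounds -> FAIL
All cells valid: no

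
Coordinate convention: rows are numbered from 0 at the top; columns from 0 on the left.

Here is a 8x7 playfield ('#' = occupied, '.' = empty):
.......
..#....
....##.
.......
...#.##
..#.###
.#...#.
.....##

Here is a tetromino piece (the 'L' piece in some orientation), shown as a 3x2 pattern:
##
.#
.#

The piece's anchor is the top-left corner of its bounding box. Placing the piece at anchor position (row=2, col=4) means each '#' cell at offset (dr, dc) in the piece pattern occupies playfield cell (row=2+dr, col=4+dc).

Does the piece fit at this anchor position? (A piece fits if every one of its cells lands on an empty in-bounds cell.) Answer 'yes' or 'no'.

Answer: no

Derivation:
Check each piece cell at anchor (2, 4):
  offset (0,0) -> (2,4): occupied ('#') -> FAIL
  offset (0,1) -> (2,5): occupied ('#') -> FAIL
  offset (1,1) -> (3,5): empty -> OK
  offset (2,1) -> (4,5): occupied ('#') -> FAIL
All cells valid: no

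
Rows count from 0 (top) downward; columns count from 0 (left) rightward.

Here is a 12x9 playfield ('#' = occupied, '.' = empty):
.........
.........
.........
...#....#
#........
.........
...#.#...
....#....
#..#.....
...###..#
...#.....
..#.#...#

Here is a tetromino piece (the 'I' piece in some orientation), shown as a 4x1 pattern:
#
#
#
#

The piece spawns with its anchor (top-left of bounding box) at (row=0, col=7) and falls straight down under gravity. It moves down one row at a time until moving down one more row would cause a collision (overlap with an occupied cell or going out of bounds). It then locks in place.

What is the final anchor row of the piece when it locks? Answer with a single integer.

Answer: 8

Derivation:
Spawn at (row=0, col=7). Try each row:
  row 0: fits
  row 1: fits
  row 2: fits
  row 3: fits
  row 4: fits
  row 5: fits
  row 6: fits
  row 7: fits
  row 8: fits
  row 9: blocked -> lock at row 8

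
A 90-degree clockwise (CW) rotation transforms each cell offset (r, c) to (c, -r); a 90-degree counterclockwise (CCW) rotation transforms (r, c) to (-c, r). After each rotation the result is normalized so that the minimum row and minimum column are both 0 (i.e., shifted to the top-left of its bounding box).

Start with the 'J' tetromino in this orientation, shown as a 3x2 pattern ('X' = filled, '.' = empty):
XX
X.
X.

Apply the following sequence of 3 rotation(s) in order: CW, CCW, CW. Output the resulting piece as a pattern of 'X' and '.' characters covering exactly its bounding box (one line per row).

Start:
XX
X.
X.
After rotation 1 (CW):
XXX
..X
After rotation 2 (CCW):
XX
X.
X.
After rotation 3 (CW):
XXX
..X

Answer: XXX
..X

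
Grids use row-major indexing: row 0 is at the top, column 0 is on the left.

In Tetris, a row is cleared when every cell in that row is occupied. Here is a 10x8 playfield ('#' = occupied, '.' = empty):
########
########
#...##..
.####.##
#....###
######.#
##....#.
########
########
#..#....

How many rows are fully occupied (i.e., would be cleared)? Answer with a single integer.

Check each row:
  row 0: 0 empty cells -> FULL (clear)
  row 1: 0 empty cells -> FULL (clear)
  row 2: 5 empty cells -> not full
  row 3: 2 empty cells -> not full
  row 4: 4 empty cells -> not full
  row 5: 1 empty cell -> not full
  row 6: 5 empty cells -> not full
  row 7: 0 empty cells -> FULL (clear)
  row 8: 0 empty cells -> FULL (clear)
  row 9: 6 empty cells -> not full
Total rows cleared: 4

Answer: 4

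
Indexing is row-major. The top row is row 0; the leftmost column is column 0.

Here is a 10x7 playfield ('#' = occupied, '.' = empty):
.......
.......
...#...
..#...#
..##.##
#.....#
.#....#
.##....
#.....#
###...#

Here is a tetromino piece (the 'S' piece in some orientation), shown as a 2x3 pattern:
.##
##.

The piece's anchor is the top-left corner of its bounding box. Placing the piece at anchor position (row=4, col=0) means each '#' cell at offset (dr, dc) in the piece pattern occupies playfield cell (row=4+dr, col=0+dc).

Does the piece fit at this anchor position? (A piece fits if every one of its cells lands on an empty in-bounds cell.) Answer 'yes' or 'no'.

Answer: no

Derivation:
Check each piece cell at anchor (4, 0):
  offset (0,1) -> (4,1): empty -> OK
  offset (0,2) -> (4,2): occupied ('#') -> FAIL
  offset (1,0) -> (5,0): occupied ('#') -> FAIL
  offset (1,1) -> (5,1): empty -> OK
All cells valid: no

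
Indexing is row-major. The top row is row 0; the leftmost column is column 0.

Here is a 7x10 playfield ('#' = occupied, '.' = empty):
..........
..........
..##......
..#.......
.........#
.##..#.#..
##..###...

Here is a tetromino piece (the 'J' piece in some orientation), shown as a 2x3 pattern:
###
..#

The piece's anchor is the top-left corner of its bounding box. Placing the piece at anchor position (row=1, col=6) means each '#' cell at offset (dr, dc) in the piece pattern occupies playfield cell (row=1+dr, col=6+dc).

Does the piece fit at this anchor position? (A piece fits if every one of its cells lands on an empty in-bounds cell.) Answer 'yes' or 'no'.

Answer: yes

Derivation:
Check each piece cell at anchor (1, 6):
  offset (0,0) -> (1,6): empty -> OK
  offset (0,1) -> (1,7): empty -> OK
  offset (0,2) -> (1,8): empty -> OK
  offset (1,2) -> (2,8): empty -> OK
All cells valid: yes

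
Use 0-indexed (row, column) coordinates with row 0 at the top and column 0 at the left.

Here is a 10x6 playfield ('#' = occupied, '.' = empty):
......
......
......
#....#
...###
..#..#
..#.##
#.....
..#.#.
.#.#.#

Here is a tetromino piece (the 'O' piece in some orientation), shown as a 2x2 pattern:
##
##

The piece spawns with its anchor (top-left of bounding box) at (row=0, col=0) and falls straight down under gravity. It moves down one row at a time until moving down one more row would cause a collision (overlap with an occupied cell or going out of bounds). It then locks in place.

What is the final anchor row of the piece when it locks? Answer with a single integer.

Spawn at (row=0, col=0). Try each row:
  row 0: fits
  row 1: fits
  row 2: blocked -> lock at row 1

Answer: 1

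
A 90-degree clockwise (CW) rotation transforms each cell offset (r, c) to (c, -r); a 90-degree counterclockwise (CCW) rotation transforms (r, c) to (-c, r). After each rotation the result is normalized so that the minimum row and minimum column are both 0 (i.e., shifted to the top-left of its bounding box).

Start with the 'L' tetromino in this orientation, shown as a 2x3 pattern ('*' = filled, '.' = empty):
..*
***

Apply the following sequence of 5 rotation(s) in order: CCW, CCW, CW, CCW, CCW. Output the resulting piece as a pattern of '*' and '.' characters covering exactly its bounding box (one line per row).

Start:
..*
***
After rotation 1 (CCW):
**
.*
.*
After rotation 2 (CCW):
***
*..
After rotation 3 (CW):
**
.*
.*
After rotation 4 (CCW):
***
*..
After rotation 5 (CCW):
*.
*.
**

Answer: *.
*.
**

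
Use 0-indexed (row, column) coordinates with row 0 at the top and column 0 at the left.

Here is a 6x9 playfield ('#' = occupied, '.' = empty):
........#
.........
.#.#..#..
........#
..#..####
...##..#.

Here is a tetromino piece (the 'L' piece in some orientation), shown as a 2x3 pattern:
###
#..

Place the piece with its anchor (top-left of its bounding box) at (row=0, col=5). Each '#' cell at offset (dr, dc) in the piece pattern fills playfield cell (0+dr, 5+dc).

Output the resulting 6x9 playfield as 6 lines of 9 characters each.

Answer: .....####
.....#...
.#.#..#..
........#
..#..####
...##..#.

Derivation:
Fill (0+0,5+0) = (0,5)
Fill (0+0,5+1) = (0,6)
Fill (0+0,5+2) = (0,7)
Fill (0+1,5+0) = (1,5)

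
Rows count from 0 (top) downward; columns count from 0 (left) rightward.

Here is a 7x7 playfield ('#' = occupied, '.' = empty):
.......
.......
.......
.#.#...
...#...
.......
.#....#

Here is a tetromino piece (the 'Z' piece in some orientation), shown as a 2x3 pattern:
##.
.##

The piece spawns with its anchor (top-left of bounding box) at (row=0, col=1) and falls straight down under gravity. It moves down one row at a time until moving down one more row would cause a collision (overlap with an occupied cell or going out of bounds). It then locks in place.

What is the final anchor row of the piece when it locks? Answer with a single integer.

Answer: 1

Derivation:
Spawn at (row=0, col=1). Try each row:
  row 0: fits
  row 1: fits
  row 2: blocked -> lock at row 1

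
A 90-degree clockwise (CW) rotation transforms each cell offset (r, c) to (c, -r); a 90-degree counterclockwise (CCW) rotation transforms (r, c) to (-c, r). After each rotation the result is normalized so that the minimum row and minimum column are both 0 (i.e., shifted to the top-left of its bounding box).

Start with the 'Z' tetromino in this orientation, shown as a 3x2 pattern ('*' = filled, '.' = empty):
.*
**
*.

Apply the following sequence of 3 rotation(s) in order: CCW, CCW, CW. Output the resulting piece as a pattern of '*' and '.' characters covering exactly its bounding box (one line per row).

Answer: **.
.**

Derivation:
Start:
.*
**
*.
After rotation 1 (CCW):
**.
.**
After rotation 2 (CCW):
.*
**
*.
After rotation 3 (CW):
**.
.**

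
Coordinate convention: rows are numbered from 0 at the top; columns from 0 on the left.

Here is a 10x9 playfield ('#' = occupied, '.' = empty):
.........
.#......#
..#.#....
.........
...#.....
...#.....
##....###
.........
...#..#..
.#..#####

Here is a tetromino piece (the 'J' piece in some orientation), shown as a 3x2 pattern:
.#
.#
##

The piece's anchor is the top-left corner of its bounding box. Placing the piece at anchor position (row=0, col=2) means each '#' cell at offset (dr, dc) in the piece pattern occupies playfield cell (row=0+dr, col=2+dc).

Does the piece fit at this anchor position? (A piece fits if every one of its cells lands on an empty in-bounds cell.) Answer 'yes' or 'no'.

Check each piece cell at anchor (0, 2):
  offset (0,1) -> (0,3): empty -> OK
  offset (1,1) -> (1,3): empty -> OK
  offset (2,0) -> (2,2): occupied ('#') -> FAIL
  offset (2,1) -> (2,3): empty -> OK
All cells valid: no

Answer: no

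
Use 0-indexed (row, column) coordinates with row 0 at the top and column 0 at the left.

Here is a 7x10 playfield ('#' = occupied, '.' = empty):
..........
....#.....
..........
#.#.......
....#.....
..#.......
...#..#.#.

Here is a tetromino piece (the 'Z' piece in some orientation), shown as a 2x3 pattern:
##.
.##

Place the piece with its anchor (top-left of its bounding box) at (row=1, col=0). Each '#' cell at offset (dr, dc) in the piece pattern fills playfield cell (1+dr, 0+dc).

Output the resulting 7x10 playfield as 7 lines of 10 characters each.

Answer: ..........
##..#.....
.##.......
#.#.......
....#.....
..#.......
...#..#.#.

Derivation:
Fill (1+0,0+0) = (1,0)
Fill (1+0,0+1) = (1,1)
Fill (1+1,0+1) = (2,1)
Fill (1+1,0+2) = (2,2)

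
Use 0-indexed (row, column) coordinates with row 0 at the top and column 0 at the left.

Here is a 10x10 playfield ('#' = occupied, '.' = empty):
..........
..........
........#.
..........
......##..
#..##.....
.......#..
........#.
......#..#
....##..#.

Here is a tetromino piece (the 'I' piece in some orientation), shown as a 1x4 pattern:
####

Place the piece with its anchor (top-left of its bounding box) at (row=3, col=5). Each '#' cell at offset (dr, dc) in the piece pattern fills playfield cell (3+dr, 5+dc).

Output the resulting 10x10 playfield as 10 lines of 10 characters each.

Fill (3+0,5+0) = (3,5)
Fill (3+0,5+1) = (3,6)
Fill (3+0,5+2) = (3,7)
Fill (3+0,5+3) = (3,8)

Answer: ..........
..........
........#.
.....####.
......##..
#..##.....
.......#..
........#.
......#..#
....##..#.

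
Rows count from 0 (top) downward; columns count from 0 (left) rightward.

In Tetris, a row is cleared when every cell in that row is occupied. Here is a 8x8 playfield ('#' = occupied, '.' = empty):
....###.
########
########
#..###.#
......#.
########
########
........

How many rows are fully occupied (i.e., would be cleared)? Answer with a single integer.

Check each row:
  row 0: 5 empty cells -> not full
  row 1: 0 empty cells -> FULL (clear)
  row 2: 0 empty cells -> FULL (clear)
  row 3: 3 empty cells -> not full
  row 4: 7 empty cells -> not full
  row 5: 0 empty cells -> FULL (clear)
  row 6: 0 empty cells -> FULL (clear)
  row 7: 8 empty cells -> not full
Total rows cleared: 4

Answer: 4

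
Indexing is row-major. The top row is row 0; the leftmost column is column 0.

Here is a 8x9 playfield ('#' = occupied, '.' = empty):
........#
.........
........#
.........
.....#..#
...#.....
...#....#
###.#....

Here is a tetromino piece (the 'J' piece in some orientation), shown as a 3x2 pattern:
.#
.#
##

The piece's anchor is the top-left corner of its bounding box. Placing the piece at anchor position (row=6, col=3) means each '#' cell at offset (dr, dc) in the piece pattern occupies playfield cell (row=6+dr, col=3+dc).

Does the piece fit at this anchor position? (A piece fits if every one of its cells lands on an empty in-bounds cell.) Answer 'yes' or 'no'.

Check each piece cell at anchor (6, 3):
  offset (0,1) -> (6,4): empty -> OK
  offset (1,1) -> (7,4): occupied ('#') -> FAIL
  offset (2,0) -> (8,3): out of bounds -> FAIL
  offset (2,1) -> (8,4): out of bounds -> FAIL
All cells valid: no

Answer: no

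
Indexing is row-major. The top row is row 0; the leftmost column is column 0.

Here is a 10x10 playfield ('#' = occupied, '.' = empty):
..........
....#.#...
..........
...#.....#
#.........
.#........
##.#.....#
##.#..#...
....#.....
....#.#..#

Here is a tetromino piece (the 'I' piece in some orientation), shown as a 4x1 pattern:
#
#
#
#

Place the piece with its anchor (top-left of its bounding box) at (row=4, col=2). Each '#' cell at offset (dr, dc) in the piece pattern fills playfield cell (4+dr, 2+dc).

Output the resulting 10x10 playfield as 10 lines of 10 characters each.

Answer: ..........
....#.#...
..........
...#.....#
#.#.......
.##.......
####.....#
####..#...
....#.....
....#.#..#

Derivation:
Fill (4+0,2+0) = (4,2)
Fill (4+1,2+0) = (5,2)
Fill (4+2,2+0) = (6,2)
Fill (4+3,2+0) = (7,2)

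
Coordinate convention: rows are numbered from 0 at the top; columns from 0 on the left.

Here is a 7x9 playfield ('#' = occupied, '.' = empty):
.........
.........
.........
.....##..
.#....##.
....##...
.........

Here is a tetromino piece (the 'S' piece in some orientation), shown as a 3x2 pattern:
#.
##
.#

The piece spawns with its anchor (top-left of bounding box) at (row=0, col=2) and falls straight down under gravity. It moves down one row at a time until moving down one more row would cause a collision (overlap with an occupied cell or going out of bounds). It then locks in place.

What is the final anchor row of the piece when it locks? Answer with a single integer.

Spawn at (row=0, col=2). Try each row:
  row 0: fits
  row 1: fits
  row 2: fits
  row 3: fits
  row 4: fits
  row 5: blocked -> lock at row 4

Answer: 4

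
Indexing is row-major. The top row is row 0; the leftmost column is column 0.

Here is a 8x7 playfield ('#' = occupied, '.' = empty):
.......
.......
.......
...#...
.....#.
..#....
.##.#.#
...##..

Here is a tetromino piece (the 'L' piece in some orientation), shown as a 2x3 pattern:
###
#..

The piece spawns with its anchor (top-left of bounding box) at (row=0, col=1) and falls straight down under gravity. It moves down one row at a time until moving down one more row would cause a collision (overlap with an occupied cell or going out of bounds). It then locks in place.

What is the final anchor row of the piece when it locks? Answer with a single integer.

Answer: 2

Derivation:
Spawn at (row=0, col=1). Try each row:
  row 0: fits
  row 1: fits
  row 2: fits
  row 3: blocked -> lock at row 2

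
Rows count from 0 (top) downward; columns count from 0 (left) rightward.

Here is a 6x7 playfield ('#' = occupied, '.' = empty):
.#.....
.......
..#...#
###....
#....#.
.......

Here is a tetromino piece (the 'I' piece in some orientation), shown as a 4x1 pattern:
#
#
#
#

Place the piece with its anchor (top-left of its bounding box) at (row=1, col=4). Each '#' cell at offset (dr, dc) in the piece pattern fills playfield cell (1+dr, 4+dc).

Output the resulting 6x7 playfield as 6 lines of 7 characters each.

Answer: .#.....
....#..
..#.#.#
###.#..
#...##.
.......

Derivation:
Fill (1+0,4+0) = (1,4)
Fill (1+1,4+0) = (2,4)
Fill (1+2,4+0) = (3,4)
Fill (1+3,4+0) = (4,4)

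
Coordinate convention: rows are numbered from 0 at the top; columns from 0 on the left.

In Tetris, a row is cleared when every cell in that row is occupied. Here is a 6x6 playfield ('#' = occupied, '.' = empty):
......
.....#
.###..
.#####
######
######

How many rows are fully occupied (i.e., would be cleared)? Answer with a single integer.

Answer: 2

Derivation:
Check each row:
  row 0: 6 empty cells -> not full
  row 1: 5 empty cells -> not full
  row 2: 3 empty cells -> not full
  row 3: 1 empty cell -> not full
  row 4: 0 empty cells -> FULL (clear)
  row 5: 0 empty cells -> FULL (clear)
Total rows cleared: 2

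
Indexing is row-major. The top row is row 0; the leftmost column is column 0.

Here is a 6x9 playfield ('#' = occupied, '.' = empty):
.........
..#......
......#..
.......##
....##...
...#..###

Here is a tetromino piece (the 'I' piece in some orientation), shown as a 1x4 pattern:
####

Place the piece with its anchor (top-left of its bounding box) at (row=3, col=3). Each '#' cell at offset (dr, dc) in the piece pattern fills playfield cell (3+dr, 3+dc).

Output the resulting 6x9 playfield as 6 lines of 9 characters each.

Fill (3+0,3+0) = (3,3)
Fill (3+0,3+1) = (3,4)
Fill (3+0,3+2) = (3,5)
Fill (3+0,3+3) = (3,6)

Answer: .........
..#......
......#..
...######
....##...
...#..###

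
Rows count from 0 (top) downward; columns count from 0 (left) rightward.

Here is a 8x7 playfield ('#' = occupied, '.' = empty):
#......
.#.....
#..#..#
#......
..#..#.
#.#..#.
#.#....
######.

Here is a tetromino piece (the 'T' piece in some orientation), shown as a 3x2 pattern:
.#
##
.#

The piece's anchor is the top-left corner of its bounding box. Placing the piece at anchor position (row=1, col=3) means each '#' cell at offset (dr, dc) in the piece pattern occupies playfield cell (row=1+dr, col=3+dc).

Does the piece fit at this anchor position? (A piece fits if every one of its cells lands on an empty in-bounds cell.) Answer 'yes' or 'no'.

Answer: no

Derivation:
Check each piece cell at anchor (1, 3):
  offset (0,1) -> (1,4): empty -> OK
  offset (1,0) -> (2,3): occupied ('#') -> FAIL
  offset (1,1) -> (2,4): empty -> OK
  offset (2,1) -> (3,4): empty -> OK
All cells valid: no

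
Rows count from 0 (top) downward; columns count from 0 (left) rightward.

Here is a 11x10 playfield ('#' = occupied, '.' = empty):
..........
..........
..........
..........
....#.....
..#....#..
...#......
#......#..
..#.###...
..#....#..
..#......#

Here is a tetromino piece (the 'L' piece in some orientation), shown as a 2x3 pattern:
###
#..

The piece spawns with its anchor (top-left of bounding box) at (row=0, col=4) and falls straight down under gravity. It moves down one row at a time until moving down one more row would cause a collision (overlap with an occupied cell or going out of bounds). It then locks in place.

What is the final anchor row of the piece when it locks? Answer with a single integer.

Spawn at (row=0, col=4). Try each row:
  row 0: fits
  row 1: fits
  row 2: fits
  row 3: blocked -> lock at row 2

Answer: 2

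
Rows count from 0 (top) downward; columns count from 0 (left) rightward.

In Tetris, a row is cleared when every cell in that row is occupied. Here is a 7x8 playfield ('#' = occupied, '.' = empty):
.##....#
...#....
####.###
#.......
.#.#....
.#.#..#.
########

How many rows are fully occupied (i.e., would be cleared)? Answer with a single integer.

Check each row:
  row 0: 5 empty cells -> not full
  row 1: 7 empty cells -> not full
  row 2: 1 empty cell -> not full
  row 3: 7 empty cells -> not full
  row 4: 6 empty cells -> not full
  row 5: 5 empty cells -> not full
  row 6: 0 empty cells -> FULL (clear)
Total rows cleared: 1

Answer: 1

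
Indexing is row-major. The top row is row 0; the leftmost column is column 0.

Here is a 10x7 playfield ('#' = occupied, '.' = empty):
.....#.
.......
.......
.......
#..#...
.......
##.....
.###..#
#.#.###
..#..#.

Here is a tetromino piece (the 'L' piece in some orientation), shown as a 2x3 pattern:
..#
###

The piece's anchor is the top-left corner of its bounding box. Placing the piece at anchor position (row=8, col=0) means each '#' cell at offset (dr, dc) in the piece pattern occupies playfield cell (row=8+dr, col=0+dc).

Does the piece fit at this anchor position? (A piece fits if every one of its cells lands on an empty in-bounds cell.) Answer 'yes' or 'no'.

Answer: no

Derivation:
Check each piece cell at anchor (8, 0):
  offset (0,2) -> (8,2): occupied ('#') -> FAIL
  offset (1,0) -> (9,0): empty -> OK
  offset (1,1) -> (9,1): empty -> OK
  offset (1,2) -> (9,2): occupied ('#') -> FAIL
All cells valid: no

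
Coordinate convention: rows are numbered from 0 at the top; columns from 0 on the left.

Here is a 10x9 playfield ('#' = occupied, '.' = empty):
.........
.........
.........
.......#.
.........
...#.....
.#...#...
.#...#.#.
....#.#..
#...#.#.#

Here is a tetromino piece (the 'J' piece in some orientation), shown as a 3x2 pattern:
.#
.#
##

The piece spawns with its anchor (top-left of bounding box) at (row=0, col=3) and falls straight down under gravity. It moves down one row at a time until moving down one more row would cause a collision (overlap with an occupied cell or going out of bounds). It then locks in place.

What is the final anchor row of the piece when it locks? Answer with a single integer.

Spawn at (row=0, col=3). Try each row:
  row 0: fits
  row 1: fits
  row 2: fits
  row 3: blocked -> lock at row 2

Answer: 2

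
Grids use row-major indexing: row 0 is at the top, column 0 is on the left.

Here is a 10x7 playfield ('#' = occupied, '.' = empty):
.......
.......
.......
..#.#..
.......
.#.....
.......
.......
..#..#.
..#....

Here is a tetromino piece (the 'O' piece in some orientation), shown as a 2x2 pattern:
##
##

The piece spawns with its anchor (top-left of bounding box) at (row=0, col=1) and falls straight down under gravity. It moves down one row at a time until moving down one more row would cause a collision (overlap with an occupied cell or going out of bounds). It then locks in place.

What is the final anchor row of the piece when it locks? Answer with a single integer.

Spawn at (row=0, col=1). Try each row:
  row 0: fits
  row 1: fits
  row 2: blocked -> lock at row 1

Answer: 1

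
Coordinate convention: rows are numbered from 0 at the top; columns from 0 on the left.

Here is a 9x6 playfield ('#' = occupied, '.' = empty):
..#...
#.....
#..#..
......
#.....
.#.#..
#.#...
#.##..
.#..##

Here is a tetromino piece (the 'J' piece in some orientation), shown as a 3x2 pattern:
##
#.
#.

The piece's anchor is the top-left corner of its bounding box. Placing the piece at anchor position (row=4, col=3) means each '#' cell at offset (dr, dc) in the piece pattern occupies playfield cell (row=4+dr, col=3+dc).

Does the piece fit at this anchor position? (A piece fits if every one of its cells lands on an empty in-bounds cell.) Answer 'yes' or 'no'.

Check each piece cell at anchor (4, 3):
  offset (0,0) -> (4,3): empty -> OK
  offset (0,1) -> (4,4): empty -> OK
  offset (1,0) -> (5,3): occupied ('#') -> FAIL
  offset (2,0) -> (6,3): empty -> OK
All cells valid: no

Answer: no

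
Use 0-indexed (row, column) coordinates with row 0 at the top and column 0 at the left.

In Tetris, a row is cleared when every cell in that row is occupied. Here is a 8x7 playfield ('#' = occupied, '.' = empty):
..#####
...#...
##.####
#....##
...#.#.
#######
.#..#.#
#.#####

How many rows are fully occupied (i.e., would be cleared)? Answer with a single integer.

Answer: 1

Derivation:
Check each row:
  row 0: 2 empty cells -> not full
  row 1: 6 empty cells -> not full
  row 2: 1 empty cell -> not full
  row 3: 4 empty cells -> not full
  row 4: 5 empty cells -> not full
  row 5: 0 empty cells -> FULL (clear)
  row 6: 4 empty cells -> not full
  row 7: 1 empty cell -> not full
Total rows cleared: 1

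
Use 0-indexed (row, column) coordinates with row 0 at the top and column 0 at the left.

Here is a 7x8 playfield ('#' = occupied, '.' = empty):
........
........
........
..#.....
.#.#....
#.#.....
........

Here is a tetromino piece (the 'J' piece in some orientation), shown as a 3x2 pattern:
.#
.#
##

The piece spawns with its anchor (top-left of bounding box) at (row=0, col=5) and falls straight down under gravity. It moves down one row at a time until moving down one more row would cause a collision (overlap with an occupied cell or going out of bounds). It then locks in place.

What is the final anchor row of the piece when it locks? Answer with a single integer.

Answer: 4

Derivation:
Spawn at (row=0, col=5). Try each row:
  row 0: fits
  row 1: fits
  row 2: fits
  row 3: fits
  row 4: fits
  row 5: blocked -> lock at row 4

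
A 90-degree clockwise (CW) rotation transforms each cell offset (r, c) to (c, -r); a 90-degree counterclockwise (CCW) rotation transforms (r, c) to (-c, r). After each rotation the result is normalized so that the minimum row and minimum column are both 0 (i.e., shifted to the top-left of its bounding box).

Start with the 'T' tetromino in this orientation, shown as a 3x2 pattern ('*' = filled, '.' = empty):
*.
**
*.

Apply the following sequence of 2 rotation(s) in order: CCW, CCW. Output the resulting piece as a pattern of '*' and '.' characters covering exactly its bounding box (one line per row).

Answer: .*
**
.*

Derivation:
Start:
*.
**
*.
After rotation 1 (CCW):
.*.
***
After rotation 2 (CCW):
.*
**
.*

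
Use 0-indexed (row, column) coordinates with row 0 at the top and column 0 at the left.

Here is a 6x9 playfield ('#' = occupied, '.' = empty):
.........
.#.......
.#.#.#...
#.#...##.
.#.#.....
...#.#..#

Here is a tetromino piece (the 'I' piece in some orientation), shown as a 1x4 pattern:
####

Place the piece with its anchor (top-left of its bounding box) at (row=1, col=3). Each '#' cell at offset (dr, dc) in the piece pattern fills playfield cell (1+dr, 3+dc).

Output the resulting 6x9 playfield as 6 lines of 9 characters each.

Answer: .........
.#.####..
.#.#.#...
#.#...##.
.#.#.....
...#.#..#

Derivation:
Fill (1+0,3+0) = (1,3)
Fill (1+0,3+1) = (1,4)
Fill (1+0,3+2) = (1,5)
Fill (1+0,3+3) = (1,6)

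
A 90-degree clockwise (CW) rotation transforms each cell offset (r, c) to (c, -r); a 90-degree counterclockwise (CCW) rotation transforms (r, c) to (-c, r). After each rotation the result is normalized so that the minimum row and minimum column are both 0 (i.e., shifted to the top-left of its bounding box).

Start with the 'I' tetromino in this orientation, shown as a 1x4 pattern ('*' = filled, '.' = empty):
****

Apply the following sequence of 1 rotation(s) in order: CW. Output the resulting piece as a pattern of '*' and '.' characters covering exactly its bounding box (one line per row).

Answer: *
*
*
*

Derivation:
Start:
****
After rotation 1 (CW):
*
*
*
*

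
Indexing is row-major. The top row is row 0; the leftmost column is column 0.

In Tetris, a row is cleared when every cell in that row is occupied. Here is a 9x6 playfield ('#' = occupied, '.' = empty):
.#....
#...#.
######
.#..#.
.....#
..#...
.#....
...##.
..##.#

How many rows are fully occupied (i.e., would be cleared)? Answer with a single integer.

Answer: 1

Derivation:
Check each row:
  row 0: 5 empty cells -> not full
  row 1: 4 empty cells -> not full
  row 2: 0 empty cells -> FULL (clear)
  row 3: 4 empty cells -> not full
  row 4: 5 empty cells -> not full
  row 5: 5 empty cells -> not full
  row 6: 5 empty cells -> not full
  row 7: 4 empty cells -> not full
  row 8: 3 empty cells -> not full
Total rows cleared: 1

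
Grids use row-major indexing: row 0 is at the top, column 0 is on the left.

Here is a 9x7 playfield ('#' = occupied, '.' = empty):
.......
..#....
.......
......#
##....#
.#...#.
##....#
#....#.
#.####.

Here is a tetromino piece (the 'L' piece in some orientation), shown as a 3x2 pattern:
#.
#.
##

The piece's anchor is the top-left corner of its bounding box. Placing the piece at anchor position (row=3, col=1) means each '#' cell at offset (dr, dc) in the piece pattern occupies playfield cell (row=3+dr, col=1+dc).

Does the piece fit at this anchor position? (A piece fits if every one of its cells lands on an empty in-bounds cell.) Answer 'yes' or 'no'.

Answer: no

Derivation:
Check each piece cell at anchor (3, 1):
  offset (0,0) -> (3,1): empty -> OK
  offset (1,0) -> (4,1): occupied ('#') -> FAIL
  offset (2,0) -> (5,1): occupied ('#') -> FAIL
  offset (2,1) -> (5,2): empty -> OK
All cells valid: no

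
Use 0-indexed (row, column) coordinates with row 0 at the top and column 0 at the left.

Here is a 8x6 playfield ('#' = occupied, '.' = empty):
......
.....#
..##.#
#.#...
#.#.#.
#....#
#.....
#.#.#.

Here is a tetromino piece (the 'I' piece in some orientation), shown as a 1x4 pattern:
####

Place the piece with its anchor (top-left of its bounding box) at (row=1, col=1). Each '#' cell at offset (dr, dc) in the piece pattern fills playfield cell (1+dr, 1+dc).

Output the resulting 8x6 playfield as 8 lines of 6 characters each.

Answer: ......
.#####
..##.#
#.#...
#.#.#.
#....#
#.....
#.#.#.

Derivation:
Fill (1+0,1+0) = (1,1)
Fill (1+0,1+1) = (1,2)
Fill (1+0,1+2) = (1,3)
Fill (1+0,1+3) = (1,4)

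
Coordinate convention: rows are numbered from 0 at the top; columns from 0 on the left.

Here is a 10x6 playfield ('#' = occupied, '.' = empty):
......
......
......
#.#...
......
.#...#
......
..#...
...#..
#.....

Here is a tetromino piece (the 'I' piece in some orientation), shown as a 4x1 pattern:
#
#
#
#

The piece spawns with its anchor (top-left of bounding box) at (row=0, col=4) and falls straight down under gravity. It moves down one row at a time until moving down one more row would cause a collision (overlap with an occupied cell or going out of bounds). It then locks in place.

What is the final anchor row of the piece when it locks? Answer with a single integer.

Answer: 6

Derivation:
Spawn at (row=0, col=4). Try each row:
  row 0: fits
  row 1: fits
  row 2: fits
  row 3: fits
  row 4: fits
  row 5: fits
  row 6: fits
  row 7: blocked -> lock at row 6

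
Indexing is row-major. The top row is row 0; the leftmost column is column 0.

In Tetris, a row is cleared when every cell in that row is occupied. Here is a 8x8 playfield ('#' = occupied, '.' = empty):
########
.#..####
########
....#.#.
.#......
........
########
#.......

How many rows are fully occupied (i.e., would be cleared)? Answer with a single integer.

Answer: 3

Derivation:
Check each row:
  row 0: 0 empty cells -> FULL (clear)
  row 1: 3 empty cells -> not full
  row 2: 0 empty cells -> FULL (clear)
  row 3: 6 empty cells -> not full
  row 4: 7 empty cells -> not full
  row 5: 8 empty cells -> not full
  row 6: 0 empty cells -> FULL (clear)
  row 7: 7 empty cells -> not full
Total rows cleared: 3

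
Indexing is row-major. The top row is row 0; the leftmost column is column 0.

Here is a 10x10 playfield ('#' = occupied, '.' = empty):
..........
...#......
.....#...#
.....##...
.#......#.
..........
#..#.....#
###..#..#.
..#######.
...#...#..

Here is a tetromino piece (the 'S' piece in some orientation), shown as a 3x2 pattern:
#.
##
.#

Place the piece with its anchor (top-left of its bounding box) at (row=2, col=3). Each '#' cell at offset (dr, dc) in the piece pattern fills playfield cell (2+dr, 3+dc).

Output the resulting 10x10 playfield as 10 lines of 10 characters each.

Fill (2+0,3+0) = (2,3)
Fill (2+1,3+0) = (3,3)
Fill (2+1,3+1) = (3,4)
Fill (2+2,3+1) = (4,4)

Answer: ..........
...#......
...#.#...#
...####...
.#..#...#.
..........
#..#.....#
###..#..#.
..#######.
...#...#..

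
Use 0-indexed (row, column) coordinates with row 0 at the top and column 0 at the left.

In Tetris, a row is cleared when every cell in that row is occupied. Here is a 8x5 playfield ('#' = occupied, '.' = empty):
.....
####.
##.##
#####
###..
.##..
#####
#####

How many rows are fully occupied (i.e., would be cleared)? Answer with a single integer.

Check each row:
  row 0: 5 empty cells -> not full
  row 1: 1 empty cell -> not full
  row 2: 1 empty cell -> not full
  row 3: 0 empty cells -> FULL (clear)
  row 4: 2 empty cells -> not full
  row 5: 3 empty cells -> not full
  row 6: 0 empty cells -> FULL (clear)
  row 7: 0 empty cells -> FULL (clear)
Total rows cleared: 3

Answer: 3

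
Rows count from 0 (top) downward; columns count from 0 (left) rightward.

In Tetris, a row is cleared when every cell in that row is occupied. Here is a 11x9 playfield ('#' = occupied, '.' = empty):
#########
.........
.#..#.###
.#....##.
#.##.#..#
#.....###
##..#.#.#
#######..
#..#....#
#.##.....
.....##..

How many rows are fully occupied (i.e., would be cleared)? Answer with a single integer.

Answer: 1

Derivation:
Check each row:
  row 0: 0 empty cells -> FULL (clear)
  row 1: 9 empty cells -> not full
  row 2: 4 empty cells -> not full
  row 3: 6 empty cells -> not full
  row 4: 4 empty cells -> not full
  row 5: 5 empty cells -> not full
  row 6: 4 empty cells -> not full
  row 7: 2 empty cells -> not full
  row 8: 6 empty cells -> not full
  row 9: 6 empty cells -> not full
  row 10: 7 empty cells -> not full
Total rows cleared: 1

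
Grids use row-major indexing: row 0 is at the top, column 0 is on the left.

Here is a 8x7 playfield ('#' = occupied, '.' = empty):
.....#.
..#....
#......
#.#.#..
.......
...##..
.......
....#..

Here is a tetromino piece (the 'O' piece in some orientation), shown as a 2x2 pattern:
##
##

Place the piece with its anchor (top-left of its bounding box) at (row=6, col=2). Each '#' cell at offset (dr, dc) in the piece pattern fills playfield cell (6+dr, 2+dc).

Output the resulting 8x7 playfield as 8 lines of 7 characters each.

Answer: .....#.
..#....
#......
#.#.#..
.......
...##..
..##...
..###..

Derivation:
Fill (6+0,2+0) = (6,2)
Fill (6+0,2+1) = (6,3)
Fill (6+1,2+0) = (7,2)
Fill (6+1,2+1) = (7,3)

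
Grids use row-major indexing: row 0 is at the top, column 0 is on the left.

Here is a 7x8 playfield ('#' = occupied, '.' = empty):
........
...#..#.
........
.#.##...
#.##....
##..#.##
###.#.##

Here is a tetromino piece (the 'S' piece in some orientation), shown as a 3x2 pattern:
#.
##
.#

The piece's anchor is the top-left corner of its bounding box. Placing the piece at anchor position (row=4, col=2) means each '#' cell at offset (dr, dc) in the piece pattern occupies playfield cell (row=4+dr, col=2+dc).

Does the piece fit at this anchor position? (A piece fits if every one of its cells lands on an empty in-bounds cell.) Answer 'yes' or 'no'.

Answer: no

Derivation:
Check each piece cell at anchor (4, 2):
  offset (0,0) -> (4,2): occupied ('#') -> FAIL
  offset (1,0) -> (5,2): empty -> OK
  offset (1,1) -> (5,3): empty -> OK
  offset (2,1) -> (6,3): empty -> OK
All cells valid: no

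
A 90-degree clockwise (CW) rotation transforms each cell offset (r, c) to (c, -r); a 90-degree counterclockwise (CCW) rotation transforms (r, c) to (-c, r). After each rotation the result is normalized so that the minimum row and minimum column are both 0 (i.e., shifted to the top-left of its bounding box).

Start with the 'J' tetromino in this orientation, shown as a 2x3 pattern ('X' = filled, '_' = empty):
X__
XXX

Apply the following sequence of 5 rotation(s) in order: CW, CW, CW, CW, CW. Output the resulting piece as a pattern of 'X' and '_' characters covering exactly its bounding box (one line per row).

Answer: XX
X_
X_

Derivation:
Start:
X__
XXX
After rotation 1 (CW):
XX
X_
X_
After rotation 2 (CW):
XXX
__X
After rotation 3 (CW):
_X
_X
XX
After rotation 4 (CW):
X__
XXX
After rotation 5 (CW):
XX
X_
X_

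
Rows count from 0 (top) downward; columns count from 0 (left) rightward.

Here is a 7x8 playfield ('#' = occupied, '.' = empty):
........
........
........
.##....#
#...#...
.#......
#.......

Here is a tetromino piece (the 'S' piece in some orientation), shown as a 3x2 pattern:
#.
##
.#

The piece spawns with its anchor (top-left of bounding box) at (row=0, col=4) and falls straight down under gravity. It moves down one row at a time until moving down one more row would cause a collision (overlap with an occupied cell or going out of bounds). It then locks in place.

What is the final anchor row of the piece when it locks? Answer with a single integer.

Spawn at (row=0, col=4). Try each row:
  row 0: fits
  row 1: fits
  row 2: fits
  row 3: blocked -> lock at row 2

Answer: 2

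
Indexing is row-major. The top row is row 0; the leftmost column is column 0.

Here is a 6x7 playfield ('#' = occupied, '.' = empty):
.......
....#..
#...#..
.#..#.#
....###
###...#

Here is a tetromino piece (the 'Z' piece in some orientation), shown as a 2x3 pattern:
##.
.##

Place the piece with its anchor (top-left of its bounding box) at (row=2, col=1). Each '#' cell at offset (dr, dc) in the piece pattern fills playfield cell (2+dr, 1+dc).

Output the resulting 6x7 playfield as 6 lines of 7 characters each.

Answer: .......
....#..
###.#..
.####.#
....###
###...#

Derivation:
Fill (2+0,1+0) = (2,1)
Fill (2+0,1+1) = (2,2)
Fill (2+1,1+1) = (3,2)
Fill (2+1,1+2) = (3,3)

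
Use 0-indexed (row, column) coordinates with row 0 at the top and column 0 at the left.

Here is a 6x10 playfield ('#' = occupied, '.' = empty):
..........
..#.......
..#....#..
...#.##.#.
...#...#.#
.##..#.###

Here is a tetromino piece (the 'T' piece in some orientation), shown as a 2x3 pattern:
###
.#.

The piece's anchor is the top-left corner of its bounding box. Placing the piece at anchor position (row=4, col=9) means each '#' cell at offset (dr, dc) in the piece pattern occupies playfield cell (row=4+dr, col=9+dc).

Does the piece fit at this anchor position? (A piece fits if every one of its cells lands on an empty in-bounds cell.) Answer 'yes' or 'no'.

Answer: no

Derivation:
Check each piece cell at anchor (4, 9):
  offset (0,0) -> (4,9): occupied ('#') -> FAIL
  offset (0,1) -> (4,10): out of bounds -> FAIL
  offset (0,2) -> (4,11): out of bounds -> FAIL
  offset (1,1) -> (5,10): out of bounds -> FAIL
All cells valid: no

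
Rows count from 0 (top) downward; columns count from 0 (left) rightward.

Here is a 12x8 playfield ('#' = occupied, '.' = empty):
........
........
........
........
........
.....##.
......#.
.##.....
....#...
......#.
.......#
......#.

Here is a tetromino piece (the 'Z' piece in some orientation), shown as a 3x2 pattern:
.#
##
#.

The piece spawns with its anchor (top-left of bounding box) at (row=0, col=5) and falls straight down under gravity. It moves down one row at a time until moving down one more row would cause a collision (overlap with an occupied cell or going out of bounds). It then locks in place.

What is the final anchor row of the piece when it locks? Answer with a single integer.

Answer: 2

Derivation:
Spawn at (row=0, col=5). Try each row:
  row 0: fits
  row 1: fits
  row 2: fits
  row 3: blocked -> lock at row 2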